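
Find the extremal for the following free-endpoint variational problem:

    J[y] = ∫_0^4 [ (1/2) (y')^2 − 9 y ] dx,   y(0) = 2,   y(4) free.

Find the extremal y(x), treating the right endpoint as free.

The Lagrangian L = (1/2) (y')^2 − 9 y gives
    ∂L/∂y = −9,   ∂L/∂y' = y'.
Euler-Lagrange: d/dx(y') − (−9) = 0, i.e. y'' + 9 = 0, so
    y(x) = −(9/2) x^2 + C1 x + C2.
Fixed left endpoint y(0) = 2 ⇒ C2 = 2.
The right endpoint x = 4 is free, so the natural (transversality) condition is ∂L/∂y' |_{x=4} = 0, i.e. y'(4) = 0.
Compute y'(x) = −9 x + C1, so y'(4) = −36 + C1 = 0 ⇒ C1 = 36.
Therefore the extremal is
    y(x) = −(9/2) x^2 + 36 x + 2.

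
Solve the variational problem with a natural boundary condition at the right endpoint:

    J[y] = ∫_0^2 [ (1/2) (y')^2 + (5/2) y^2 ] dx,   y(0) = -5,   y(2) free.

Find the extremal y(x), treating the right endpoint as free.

The Lagrangian L = (1/2) (y')^2 + (5/2) y^2 gives
    ∂L/∂y = 5 y,   ∂L/∂y' = y'.
Euler-Lagrange: y'' − 5 y = 0.
With k = sqrt(5), the general solution is
    y(x) = A cosh(sqrt(5) x) + B sinh(sqrt(5) x).
Fixed left endpoint y(0) = -5 ⇒ A = -5.
The right endpoint x = 2 is free, so the natural (transversality) condition is ∂L/∂y' |_{x=2} = 0, i.e. y'(2) = 0.
Compute y'(x) = A k sinh(k x) + B k cosh(k x), so
    y'(2) = A k sinh(k·2) + B k cosh(k·2) = 0
    ⇒ B = −A tanh(k·2) = 5 tanh(sqrt(5)·2).
Therefore the extremal is
    y(x) = −5 cosh(sqrt(5) x) + 5 tanh(sqrt(5)·2) sinh(sqrt(5) x).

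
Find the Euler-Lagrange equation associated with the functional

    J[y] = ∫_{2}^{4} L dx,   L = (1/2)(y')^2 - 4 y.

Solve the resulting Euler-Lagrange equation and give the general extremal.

The Lagrangian is L = (1/2)(y')^2 - 4 y.
∂L/∂y = -4.
∂L/∂y' = y'.
The Euler-Lagrange equation d/dx(∂L/∂y') − ∂L/∂y = 0 becomes:
    y'' + 4 = 0
General solution: y(x) = -2 x^2 + A x + B, where A and B are arbitrary constants fixed by the endpoint conditions.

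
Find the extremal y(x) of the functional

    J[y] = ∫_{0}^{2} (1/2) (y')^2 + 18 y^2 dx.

The Lagrangian is L = (1/2) (y')^2 + 18 y^2.
Compute ∂L/∂y = 36y, ∂L/∂y' = y'.
The Euler-Lagrange equation d/dx(∂L/∂y') − ∂L/∂y = 0 reduces to
    y'' − 36 y = 0.
Its general solution is
    y(x) = A e^(6x) + B e^(−6x),
with A, B fixed by the endpoint conditions.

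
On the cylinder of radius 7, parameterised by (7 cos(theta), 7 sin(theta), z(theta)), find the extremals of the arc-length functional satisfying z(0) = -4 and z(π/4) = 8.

Parameterise the cylinder of radius R = 7 as
    r(θ) = (7 cos θ, 7 sin θ, z(θ)).
The arc-length element is
    ds = sqrt(49 + (dz/dθ)^2) dθ,
so the Lagrangian is L = sqrt(49 + z'^2).
L depends on z' only, not on z or θ, so ∂L/∂z = 0 and
    ∂L/∂z' = z' / sqrt(49 + z'^2).
The Euler-Lagrange equation gives
    d/dθ( z' / sqrt(49 + z'^2) ) = 0,
so z' is constant. Integrating once:
    z(θ) = a θ + b,
a helix on the cylinder (a straight line when the cylinder is unrolled). The constants a, b are determined by the endpoint conditions.
With endpoint conditions z(0) = -4 and z(π/4) = 8: from z(0) = b we get b = -4, and a·π/4 + -4 = 8 gives a = 48/π, so
    z(θ) = (48/π) θ − 4.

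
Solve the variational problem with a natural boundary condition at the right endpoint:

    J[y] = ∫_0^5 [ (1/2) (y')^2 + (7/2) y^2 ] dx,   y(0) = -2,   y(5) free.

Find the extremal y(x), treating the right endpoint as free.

The Lagrangian L = (1/2) (y')^2 + (7/2) y^2 gives
    ∂L/∂y = 7 y,   ∂L/∂y' = y'.
Euler-Lagrange: y'' − 7 y = 0.
With k = sqrt(7), the general solution is
    y(x) = A cosh(sqrt(7) x) + B sinh(sqrt(7) x).
Fixed left endpoint y(0) = -2 ⇒ A = -2.
The right endpoint x = 5 is free, so the natural (transversality) condition is ∂L/∂y' |_{x=5} = 0, i.e. y'(5) = 0.
Compute y'(x) = A k sinh(k x) + B k cosh(k x), so
    y'(5) = A k sinh(k·5) + B k cosh(k·5) = 0
    ⇒ B = −A tanh(k·5) = 2 tanh(sqrt(7)·5).
Therefore the extremal is
    y(x) = −2 cosh(sqrt(7) x) + 2 tanh(sqrt(7)·5) sinh(sqrt(7) x).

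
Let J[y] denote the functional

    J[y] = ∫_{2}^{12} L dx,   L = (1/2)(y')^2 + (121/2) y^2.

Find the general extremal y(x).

The Lagrangian is L = (1/2)(y')^2 + (121/2) y^2.
∂L/∂y = 121y.
∂L/∂y' = y'.
The Euler-Lagrange equation d/dx(∂L/∂y') − ∂L/∂y = 0 becomes:
    y'' - 121 y = 0
General solution: y(x) = A e^(11x) + B e^(-11x), where A and B are arbitrary constants fixed by the endpoint conditions.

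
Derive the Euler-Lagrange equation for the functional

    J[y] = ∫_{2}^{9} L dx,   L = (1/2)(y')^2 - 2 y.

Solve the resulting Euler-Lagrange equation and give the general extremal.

The Lagrangian is L = (1/2)(y')^2 - 2 y.
∂L/∂y = -2.
∂L/∂y' = y'.
The Euler-Lagrange equation d/dx(∂L/∂y') − ∂L/∂y = 0 becomes:
    y'' + 2 = 0
General solution: y(x) = -x^2 + A x + B, where A and B are arbitrary constants fixed by the endpoint conditions.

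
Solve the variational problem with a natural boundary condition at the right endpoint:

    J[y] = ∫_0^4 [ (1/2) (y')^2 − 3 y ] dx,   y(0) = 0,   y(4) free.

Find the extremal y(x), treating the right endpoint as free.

The Lagrangian L = (1/2) (y')^2 − 3 y gives
    ∂L/∂y = −3,   ∂L/∂y' = y'.
Euler-Lagrange: d/dx(y') − (−3) = 0, i.e. y'' + 3 = 0, so
    y(x) = −(3/2) x^2 + C1 x + C2.
Fixed left endpoint y(0) = 0 ⇒ C2 = 0.
The right endpoint x = 4 is free, so the natural (transversality) condition is ∂L/∂y' |_{x=4} = 0, i.e. y'(4) = 0.
Compute y'(x) = −3 x + C1, so y'(4) = −12 + C1 = 0 ⇒ C1 = 12.
Therefore the extremal is
    y(x) = −(3/2) x^2 + 12 x.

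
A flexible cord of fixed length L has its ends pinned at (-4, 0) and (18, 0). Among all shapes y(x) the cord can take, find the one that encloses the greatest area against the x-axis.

Set up the augmented Lagrangian using a multiplier λ for the length constraint:
    F(y, y') = y − λ sqrt(1 + y'^2).
F has no explicit x dependence, so the Beltrami identity yields a first integral
    F − y' ∂F/∂y' = C.
Compute ∂F/∂y' = −λ y' / sqrt(1 + y'^2). Then
    y − λ sqrt(1 + y'^2) + λ y'^2 / sqrt(1 + y'^2) = C
    ⇒  y − λ / sqrt(1 + y'^2) = C.
Solving for y' and integrating gives
    (x − a)^2 + (y − b)^2 = λ^2,
a circular arc of radius λ. The constants a, b are determined by the endpoint conditions y(-4) = y(18) = 0, and λ is fixed implicitly by the length constraint
    ∫_{-4}^{18} sqrt(1 + y'^2) dx = L.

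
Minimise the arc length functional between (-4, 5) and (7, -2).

Arc-length functional: J[y] = ∫ sqrt(1 + (y')^2) dx.
Lagrangian L = sqrt(1 + (y')^2) has no explicit y dependence, so ∂L/∂y = 0 and the Euler-Lagrange equation gives
    d/dx( y' / sqrt(1 + (y')^2) ) = 0  ⇒  y' / sqrt(1 + (y')^2) = const.
Hence y' is constant, so y(x) is affine.
Fitting the endpoints (-4, 5) and (7, -2):
    slope m = ((-2) − 5) / (7 − (-4)) = -7/11,
    intercept c = 5 − m·(-4) = 27/11.
Extremal: y(x) = (-7/11) x + 27/11.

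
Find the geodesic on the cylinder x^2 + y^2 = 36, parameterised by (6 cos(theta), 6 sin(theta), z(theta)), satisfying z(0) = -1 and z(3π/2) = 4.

Parameterise the cylinder of radius R = 6 as
    r(θ) = (6 cos θ, 6 sin θ, z(θ)).
The arc-length element is
    ds = sqrt(36 + (dz/dθ)^2) dθ,
so the Lagrangian is L = sqrt(36 + z'^2).
L depends on z' only, not on z or θ, so ∂L/∂z = 0 and
    ∂L/∂z' = z' / sqrt(36 + z'^2).
The Euler-Lagrange equation gives
    d/dθ( z' / sqrt(36 + z'^2) ) = 0,
so z' is constant. Integrating once:
    z(θ) = a θ + b,
a helix on the cylinder (a straight line when the cylinder is unrolled). The constants a, b are determined by the endpoint conditions.
With endpoint conditions z(0) = -1 and z(3π/2) = 4: from z(0) = b we get b = -1, and a·3π/2 + -1 = 4 gives a = 10/(3π), so
    z(θ) = (10/(3π)) θ − 1.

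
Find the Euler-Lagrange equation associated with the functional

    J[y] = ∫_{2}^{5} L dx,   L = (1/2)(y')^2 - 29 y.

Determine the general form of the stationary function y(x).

The Lagrangian is L = (1/2)(y')^2 - 29 y.
∂L/∂y = -29.
∂L/∂y' = y'.
The Euler-Lagrange equation d/dx(∂L/∂y') − ∂L/∂y = 0 becomes:
    y'' + 29 = 0
General solution: y(x) = -(29/2) x^2 + A x + B, where A and B are arbitrary constants fixed by the endpoint conditions.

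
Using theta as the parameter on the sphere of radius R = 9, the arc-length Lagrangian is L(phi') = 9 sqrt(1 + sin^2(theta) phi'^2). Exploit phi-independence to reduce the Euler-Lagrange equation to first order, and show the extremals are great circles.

On the sphere of radius R = 9 with spherical coordinates (θ, φ), the induced metric is
    ds^2 = 81(dθ^2 + sin^2(θ) dφ^2).
Parameterise by θ; the arc-length functional is
    J[φ] = ∫ 9 sqrt(1 + sin^2(θ) (dφ/dθ)^2) dθ,
so L = 9 sqrt(1 + sin^2(θ) φ'^2). Compute
    ∂L/∂φ = 0  (L has no explicit φ dependence),
    ∂L/∂φ' = 9 sin^2(θ) φ' / sqrt(1 + sin^2(θ) φ'^2).
Since ∂L/∂φ = 0, the Euler-Lagrange equation
    d/dθ(∂L/∂φ') − ∂L/∂φ = 0
reduces to d/dθ(∂L/∂φ') = 0, i.e. the momentum conjugate to φ is conserved:
    9 sin^2(θ) φ' / sqrt(1 + sin^2(θ) φ'^2) = C.
The overall factor of 9 is constant, so dividing through gives Clairaut's relation sin^2(θ) φ' / sqrt(1 + sin^2(θ) φ'^2) = C' (with C' = C/9). Solving for φ' and integrating gives the great-circle family
    cot(θ) = A cos(φ − φ_0),
i.e. the intersection of the sphere with a plane through the origin. The two constants A and φ_0 (equivalently C and one phase) are fixed by the two endpoint conditions.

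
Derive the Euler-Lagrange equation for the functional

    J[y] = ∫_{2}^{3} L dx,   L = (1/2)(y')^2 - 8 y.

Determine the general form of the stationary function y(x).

The Lagrangian is L = (1/2)(y')^2 - 8 y.
∂L/∂y = -8.
∂L/∂y' = y'.
The Euler-Lagrange equation d/dx(∂L/∂y') − ∂L/∂y = 0 becomes:
    y'' + 8 = 0
General solution: y(x) = -4 x^2 + A x + B, where A and B are arbitrary constants fixed by the endpoint conditions.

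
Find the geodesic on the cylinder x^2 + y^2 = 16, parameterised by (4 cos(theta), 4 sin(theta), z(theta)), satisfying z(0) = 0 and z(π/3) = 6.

Parameterise the cylinder of radius R = 4 as
    r(θ) = (4 cos θ, 4 sin θ, z(θ)).
The arc-length element is
    ds = sqrt(16 + (dz/dθ)^2) dθ,
so the Lagrangian is L = sqrt(16 + z'^2).
L depends on z' only, not on z or θ, so ∂L/∂z = 0 and
    ∂L/∂z' = z' / sqrt(16 + z'^2).
The Euler-Lagrange equation gives
    d/dθ( z' / sqrt(16 + z'^2) ) = 0,
so z' is constant. Integrating once:
    z(θ) = a θ + b,
a helix on the cylinder (a straight line when the cylinder is unrolled). The constants a, b are determined by the endpoint conditions.
With endpoint conditions z(0) = 0 and z(π/3) = 6: from z(0) = b we get b = 0, and a·π/3 + 0 = 6 gives a = 18/π, so
    z(θ) = (18/π) θ.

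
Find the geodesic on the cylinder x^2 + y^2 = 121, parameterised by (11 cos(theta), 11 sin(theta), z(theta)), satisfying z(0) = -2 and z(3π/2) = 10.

Parameterise the cylinder of radius R = 11 as
    r(θ) = (11 cos θ, 11 sin θ, z(θ)).
The arc-length element is
    ds = sqrt(121 + (dz/dθ)^2) dθ,
so the Lagrangian is L = sqrt(121 + z'^2).
L depends on z' only, not on z or θ, so ∂L/∂z = 0 and
    ∂L/∂z' = z' / sqrt(121 + z'^2).
The Euler-Lagrange equation gives
    d/dθ( z' / sqrt(121 + z'^2) ) = 0,
so z' is constant. Integrating once:
    z(θ) = a θ + b,
a helix on the cylinder (a straight line when the cylinder is unrolled). The constants a, b are determined by the endpoint conditions.
With endpoint conditions z(0) = -2 and z(3π/2) = 10: from z(0) = b we get b = -2, and a·3π/2 + -2 = 10 gives a = 8/π, so
    z(θ) = (8/π) θ − 2.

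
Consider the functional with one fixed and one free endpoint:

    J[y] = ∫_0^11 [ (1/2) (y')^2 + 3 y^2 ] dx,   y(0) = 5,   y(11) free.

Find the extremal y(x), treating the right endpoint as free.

The Lagrangian L = (1/2) (y')^2 + 3 y^2 gives
    ∂L/∂y = 6 y,   ∂L/∂y' = y'.
Euler-Lagrange: y'' − 6 y = 0.
With k = sqrt(6), the general solution is
    y(x) = A cosh(sqrt(6) x) + B sinh(sqrt(6) x).
Fixed left endpoint y(0) = 5 ⇒ A = 5.
The right endpoint x = 11 is free, so the natural (transversality) condition is ∂L/∂y' |_{x=11} = 0, i.e. y'(11) = 0.
Compute y'(x) = A k sinh(k x) + B k cosh(k x), so
    y'(11) = A k sinh(k·11) + B k cosh(k·11) = 0
    ⇒ B = −A tanh(k·11) = − 5 tanh(sqrt(6)·11).
Therefore the extremal is
    y(x) = 5 cosh(sqrt(6) x) − 5 tanh(sqrt(6)·11) sinh(sqrt(6) x).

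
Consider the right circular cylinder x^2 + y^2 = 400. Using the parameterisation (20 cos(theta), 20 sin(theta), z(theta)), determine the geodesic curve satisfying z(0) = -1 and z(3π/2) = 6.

Parameterise the cylinder of radius R = 20 as
    r(θ) = (20 cos θ, 20 sin θ, z(θ)).
The arc-length element is
    ds = sqrt(400 + (dz/dθ)^2) dθ,
so the Lagrangian is L = sqrt(400 + z'^2).
L depends on z' only, not on z or θ, so ∂L/∂z = 0 and
    ∂L/∂z' = z' / sqrt(400 + z'^2).
The Euler-Lagrange equation gives
    d/dθ( z' / sqrt(400 + z'^2) ) = 0,
so z' is constant. Integrating once:
    z(θ) = a θ + b,
a helix on the cylinder (a straight line when the cylinder is unrolled). The constants a, b are determined by the endpoint conditions.
With endpoint conditions z(0) = -1 and z(3π/2) = 6: from z(0) = b we get b = -1, and a·3π/2 + -1 = 6 gives a = 14/(3π), so
    z(θ) = (14/(3π)) θ − 1.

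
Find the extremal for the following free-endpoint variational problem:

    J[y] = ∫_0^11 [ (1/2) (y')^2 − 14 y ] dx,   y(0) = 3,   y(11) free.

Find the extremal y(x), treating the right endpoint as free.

The Lagrangian L = (1/2) (y')^2 − 14 y gives
    ∂L/∂y = −14,   ∂L/∂y' = y'.
Euler-Lagrange: d/dx(y') − (−14) = 0, i.e. y'' + 14 = 0, so
    y(x) = −(14/2) x^2 + C1 x + C2.
Fixed left endpoint y(0) = 3 ⇒ C2 = 3.
The right endpoint x = 11 is free, so the natural (transversality) condition is ∂L/∂y' |_{x=11} = 0, i.e. y'(11) = 0.
Compute y'(x) = −14 x + C1, so y'(11) = −154 + C1 = 0 ⇒ C1 = 154.
Therefore the extremal is
    y(x) = −7 x^2 + 154 x + 3.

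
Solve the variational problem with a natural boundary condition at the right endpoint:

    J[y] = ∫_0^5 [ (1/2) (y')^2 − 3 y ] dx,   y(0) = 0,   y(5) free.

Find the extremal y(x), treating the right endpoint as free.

The Lagrangian L = (1/2) (y')^2 − 3 y gives
    ∂L/∂y = −3,   ∂L/∂y' = y'.
Euler-Lagrange: d/dx(y') − (−3) = 0, i.e. y'' + 3 = 0, so
    y(x) = −(3/2) x^2 + C1 x + C2.
Fixed left endpoint y(0) = 0 ⇒ C2 = 0.
The right endpoint x = 5 is free, so the natural (transversality) condition is ∂L/∂y' |_{x=5} = 0, i.e. y'(5) = 0.
Compute y'(x) = −3 x + C1, so y'(5) = −15 + C1 = 0 ⇒ C1 = 15.
Therefore the extremal is
    y(x) = −(3/2) x^2 + 15 x.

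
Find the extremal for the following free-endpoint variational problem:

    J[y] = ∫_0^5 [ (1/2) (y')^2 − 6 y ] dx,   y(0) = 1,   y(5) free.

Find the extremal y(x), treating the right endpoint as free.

The Lagrangian L = (1/2) (y')^2 − 6 y gives
    ∂L/∂y = −6,   ∂L/∂y' = y'.
Euler-Lagrange: d/dx(y') − (−6) = 0, i.e. y'' + 6 = 0, so
    y(x) = −(6/2) x^2 + C1 x + C2.
Fixed left endpoint y(0) = 1 ⇒ C2 = 1.
The right endpoint x = 5 is free, so the natural (transversality) condition is ∂L/∂y' |_{x=5} = 0, i.e. y'(5) = 0.
Compute y'(x) = −6 x + C1, so y'(5) = −30 + C1 = 0 ⇒ C1 = 30.
Therefore the extremal is
    y(x) = −3 x^2 + 30 x + 1.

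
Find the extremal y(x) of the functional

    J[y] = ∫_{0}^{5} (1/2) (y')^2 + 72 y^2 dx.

The Lagrangian is L = (1/2) (y')^2 + 72 y^2.
Compute ∂L/∂y = 144y, ∂L/∂y' = y'.
The Euler-Lagrange equation d/dx(∂L/∂y') − ∂L/∂y = 0 reduces to
    y'' − 144 y = 0.
Its general solution is
    y(x) = A e^(12x) + B e^(−12x),
with A, B fixed by the endpoint conditions.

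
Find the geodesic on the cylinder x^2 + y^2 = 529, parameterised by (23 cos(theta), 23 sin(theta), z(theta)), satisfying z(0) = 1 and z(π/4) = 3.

Parameterise the cylinder of radius R = 23 as
    r(θ) = (23 cos θ, 23 sin θ, z(θ)).
The arc-length element is
    ds = sqrt(529 + (dz/dθ)^2) dθ,
so the Lagrangian is L = sqrt(529 + z'^2).
L depends on z' only, not on z or θ, so ∂L/∂z = 0 and
    ∂L/∂z' = z' / sqrt(529 + z'^2).
The Euler-Lagrange equation gives
    d/dθ( z' / sqrt(529 + z'^2) ) = 0,
so z' is constant. Integrating once:
    z(θ) = a θ + b,
a helix on the cylinder (a straight line when the cylinder is unrolled). The constants a, b are determined by the endpoint conditions.
With endpoint conditions z(0) = 1 and z(π/4) = 3: from z(0) = b we get b = 1, and a·π/4 + 1 = 3 gives a = 8/π, so
    z(θ) = (8/π) θ + 1.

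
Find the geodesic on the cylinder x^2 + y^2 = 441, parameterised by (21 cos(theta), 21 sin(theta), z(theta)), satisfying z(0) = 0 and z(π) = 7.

Parameterise the cylinder of radius R = 21 as
    r(θ) = (21 cos θ, 21 sin θ, z(θ)).
The arc-length element is
    ds = sqrt(441 + (dz/dθ)^2) dθ,
so the Lagrangian is L = sqrt(441 + z'^2).
L depends on z' only, not on z or θ, so ∂L/∂z = 0 and
    ∂L/∂z' = z' / sqrt(441 + z'^2).
The Euler-Lagrange equation gives
    d/dθ( z' / sqrt(441 + z'^2) ) = 0,
so z' is constant. Integrating once:
    z(θ) = a θ + b,
a helix on the cylinder (a straight line when the cylinder is unrolled). The constants a, b are determined by the endpoint conditions.
With endpoint conditions z(0) = 0 and z(π) = 7: from z(0) = b we get b = 0, and a·π + 0 = 7 gives a = 7/π, so
    z(θ) = (7/π) θ.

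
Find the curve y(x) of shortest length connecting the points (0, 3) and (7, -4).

Arc-length functional: J[y] = ∫ sqrt(1 + (y')^2) dx.
Lagrangian L = sqrt(1 + (y')^2) has no explicit y dependence, so ∂L/∂y = 0 and the Euler-Lagrange equation gives
    d/dx( y' / sqrt(1 + (y')^2) ) = 0  ⇒  y' / sqrt(1 + (y')^2) = const.
Hence y' is constant, so y(x) is affine.
Fitting the endpoints (0, 3) and (7, -4):
    slope m = ((-4) − 3) / (7 − 0) = -1,
    intercept c = 3 − m·0 = 3.
Extremal: y(x) = -x + 3.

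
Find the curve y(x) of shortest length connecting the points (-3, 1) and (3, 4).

Arc-length functional: J[y] = ∫ sqrt(1 + (y')^2) dx.
Lagrangian L = sqrt(1 + (y')^2) has no explicit y dependence, so ∂L/∂y = 0 and the Euler-Lagrange equation gives
    d/dx( y' / sqrt(1 + (y')^2) ) = 0  ⇒  y' / sqrt(1 + (y')^2) = const.
Hence y' is constant, so y(x) is affine.
Fitting the endpoints (-3, 1) and (3, 4):
    slope m = (4 − 1) / (3 − (-3)) = 1/2,
    intercept c = 1 − m·(-3) = 5/2.
Extremal: y(x) = (1/2) x + 5/2.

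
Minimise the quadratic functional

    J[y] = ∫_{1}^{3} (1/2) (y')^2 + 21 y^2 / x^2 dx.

The Lagrangian is L = (1/2) (y')^2 + 21 y^2 / x^2.
Compute ∂L/∂y = 42y/x^2, ∂L/∂y' = y'.
The Euler-Lagrange equation d/dx(∂L/∂y') − ∂L/∂y = 0 reduces to
    y'' − 42/x^2 · y = 0  (x > 0).
Its general solution is
    y(x) = A x^7 + B x^(-6),
with A, B fixed by the endpoint conditions.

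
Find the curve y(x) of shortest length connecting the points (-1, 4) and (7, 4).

Arc-length functional: J[y] = ∫ sqrt(1 + (y')^2) dx.
Lagrangian L = sqrt(1 + (y')^2) has no explicit y dependence, so ∂L/∂y = 0 and the Euler-Lagrange equation gives
    d/dx( y' / sqrt(1 + (y')^2) ) = 0  ⇒  y' / sqrt(1 + (y')^2) = const.
Hence y' is constant, so y(x) is affine.
Fitting the endpoints (-1, 4) and (7, 4):
    slope m = (4 − 4) / (7 − (-1)) = 0,
    intercept c = 4 − m·(-1) = 4.
Extremal: y(x) = 4.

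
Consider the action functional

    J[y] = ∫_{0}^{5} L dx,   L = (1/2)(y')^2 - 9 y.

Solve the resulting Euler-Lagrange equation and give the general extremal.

The Lagrangian is L = (1/2)(y')^2 - 9 y.
∂L/∂y = -9.
∂L/∂y' = y'.
The Euler-Lagrange equation d/dx(∂L/∂y') − ∂L/∂y = 0 becomes:
    y'' + 9 = 0
General solution: y(x) = -(9/2) x^2 + A x + B, where A and B are arbitrary constants fixed by the endpoint conditions.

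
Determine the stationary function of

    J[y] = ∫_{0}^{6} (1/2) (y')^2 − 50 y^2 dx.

The Lagrangian is L = (1/2) (y')^2 − 50 y^2.
Compute ∂L/∂y = -100y, ∂L/∂y' = y'.
The Euler-Lagrange equation d/dx(∂L/∂y') − ∂L/∂y = 0 reduces to
    y'' + 100 y = 0.
Its general solution is
    y(x) = A sin(10x) + B cos(10x),
with A, B fixed by the endpoint conditions.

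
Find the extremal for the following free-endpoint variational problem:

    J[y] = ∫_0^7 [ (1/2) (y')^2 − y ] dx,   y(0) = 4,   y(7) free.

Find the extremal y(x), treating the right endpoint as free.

The Lagrangian L = (1/2) (y')^2 − y gives
    ∂L/∂y = −1,   ∂L/∂y' = y'.
Euler-Lagrange: d/dx(y') − (−1) = 0, i.e. y'' + 1 = 0, so
    y(x) = −(1/2) x^2 + C1 x + C2.
Fixed left endpoint y(0) = 4 ⇒ C2 = 4.
The right endpoint x = 7 is free, so the natural (transversality) condition is ∂L/∂y' |_{x=7} = 0, i.e. y'(7) = 0.
Compute y'(x) = −1 x + C1, so y'(7) = −7 + C1 = 0 ⇒ C1 = 7.
Therefore the extremal is
    y(x) = −x^2/2 + 7 x + 4.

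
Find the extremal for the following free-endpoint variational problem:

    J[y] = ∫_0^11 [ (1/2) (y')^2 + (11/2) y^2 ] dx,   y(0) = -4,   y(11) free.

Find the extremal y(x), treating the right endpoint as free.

The Lagrangian L = (1/2) (y')^2 + (11/2) y^2 gives
    ∂L/∂y = 11 y,   ∂L/∂y' = y'.
Euler-Lagrange: y'' − 11 y = 0.
With k = sqrt(11), the general solution is
    y(x) = A cosh(sqrt(11) x) + B sinh(sqrt(11) x).
Fixed left endpoint y(0) = -4 ⇒ A = -4.
The right endpoint x = 11 is free, so the natural (transversality) condition is ∂L/∂y' |_{x=11} = 0, i.e. y'(11) = 0.
Compute y'(x) = A k sinh(k x) + B k cosh(k x), so
    y'(11) = A k sinh(k·11) + B k cosh(k·11) = 0
    ⇒ B = −A tanh(k·11) = 4 tanh(sqrt(11)·11).
Therefore the extremal is
    y(x) = −4 cosh(sqrt(11) x) + 4 tanh(sqrt(11)·11) sinh(sqrt(11) x).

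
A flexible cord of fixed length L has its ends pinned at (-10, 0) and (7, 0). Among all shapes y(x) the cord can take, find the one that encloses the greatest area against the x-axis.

Set up the augmented Lagrangian using a multiplier λ for the length constraint:
    F(y, y') = y − λ sqrt(1 + y'^2).
F has no explicit x dependence, so the Beltrami identity yields a first integral
    F − y' ∂F/∂y' = C.
Compute ∂F/∂y' = −λ y' / sqrt(1 + y'^2). Then
    y − λ sqrt(1 + y'^2) + λ y'^2 / sqrt(1 + y'^2) = C
    ⇒  y − λ / sqrt(1 + y'^2) = C.
Solving for y' and integrating gives
    (x − a)^2 + (y − b)^2 = λ^2,
a circular arc of radius λ. The constants a, b are determined by the endpoint conditions y(-10) = y(7) = 0, and λ is fixed implicitly by the length constraint
    ∫_{-10}^{7} sqrt(1 + y'^2) dx = L.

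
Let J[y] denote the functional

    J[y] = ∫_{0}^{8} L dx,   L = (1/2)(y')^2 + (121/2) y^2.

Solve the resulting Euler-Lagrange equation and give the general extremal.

The Lagrangian is L = (1/2)(y')^2 + (121/2) y^2.
∂L/∂y = 121y.
∂L/∂y' = y'.
The Euler-Lagrange equation d/dx(∂L/∂y') − ∂L/∂y = 0 becomes:
    y'' - 121 y = 0
General solution: y(x) = A e^(11x) + B e^(-11x), where A and B are arbitrary constants fixed by the endpoint conditions.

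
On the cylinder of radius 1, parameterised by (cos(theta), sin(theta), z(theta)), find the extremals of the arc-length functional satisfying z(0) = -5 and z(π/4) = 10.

Parameterise the cylinder of radius R = 1 as
    r(θ) = (cos θ, sin θ, z(θ)).
The arc-length element is
    ds = sqrt(1 + (dz/dθ)^2) dθ,
so the Lagrangian is L = sqrt(1 + z'^2).
L depends on z' only, not on z or θ, so ∂L/∂z = 0 and
    ∂L/∂z' = z' / sqrt(1 + z'^2).
The Euler-Lagrange equation gives
    d/dθ( z' / sqrt(1 + z'^2) ) = 0,
so z' is constant. Integrating once:
    z(θ) = a θ + b,
a helix on the cylinder (a straight line when the cylinder is unrolled). The constants a, b are determined by the endpoint conditions.
With endpoint conditions z(0) = -5 and z(π/4) = 10: from z(0) = b we get b = -5, and a·π/4 + -5 = 10 gives a = 60/π, so
    z(θ) = (60/π) θ − 5.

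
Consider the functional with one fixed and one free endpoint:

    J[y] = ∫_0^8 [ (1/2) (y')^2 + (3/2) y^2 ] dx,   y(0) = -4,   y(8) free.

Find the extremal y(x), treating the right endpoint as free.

The Lagrangian L = (1/2) (y')^2 + (3/2) y^2 gives
    ∂L/∂y = 3 y,   ∂L/∂y' = y'.
Euler-Lagrange: y'' − 3 y = 0.
With k = sqrt(3), the general solution is
    y(x) = A cosh(sqrt(3) x) + B sinh(sqrt(3) x).
Fixed left endpoint y(0) = -4 ⇒ A = -4.
The right endpoint x = 8 is free, so the natural (transversality) condition is ∂L/∂y' |_{x=8} = 0, i.e. y'(8) = 0.
Compute y'(x) = A k sinh(k x) + B k cosh(k x), so
    y'(8) = A k sinh(k·8) + B k cosh(k·8) = 0
    ⇒ B = −A tanh(k·8) = 4 tanh(sqrt(3)·8).
Therefore the extremal is
    y(x) = −4 cosh(sqrt(3) x) + 4 tanh(sqrt(3)·8) sinh(sqrt(3) x).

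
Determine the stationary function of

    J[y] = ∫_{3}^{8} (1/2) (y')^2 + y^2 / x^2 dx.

The Lagrangian is L = (1/2) (y')^2 + y^2 / x^2.
Compute ∂L/∂y = 2y/x^2, ∂L/∂y' = y'.
The Euler-Lagrange equation d/dx(∂L/∂y') − ∂L/∂y = 0 reduces to
    y'' − 2/x^2 · y = 0  (x > 0).
Its general solution is
    y(x) = A x^2 + B / x,
with A, B fixed by the endpoint conditions.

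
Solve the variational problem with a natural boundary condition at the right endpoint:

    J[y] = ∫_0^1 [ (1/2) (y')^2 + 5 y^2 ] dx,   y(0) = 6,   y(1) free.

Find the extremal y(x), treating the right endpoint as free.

The Lagrangian L = (1/2) (y')^2 + 5 y^2 gives
    ∂L/∂y = 10 y,   ∂L/∂y' = y'.
Euler-Lagrange: y'' − 10 y = 0.
With k = sqrt(10), the general solution is
    y(x) = A cosh(sqrt(10) x) + B sinh(sqrt(10) x).
Fixed left endpoint y(0) = 6 ⇒ A = 6.
The right endpoint x = 1 is free, so the natural (transversality) condition is ∂L/∂y' |_{x=1} = 0, i.e. y'(1) = 0.
Compute y'(x) = A k sinh(k x) + B k cosh(k x), so
    y'(1) = A k sinh(k·1) + B k cosh(k·1) = 0
    ⇒ B = −A tanh(k·1) = − 6 tanh(sqrt(10)·1).
Therefore the extremal is
    y(x) = 6 cosh(sqrt(10) x) − 6 tanh(sqrt(10)·1) sinh(sqrt(10) x).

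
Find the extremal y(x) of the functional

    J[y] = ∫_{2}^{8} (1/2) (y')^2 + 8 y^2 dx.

The Lagrangian is L = (1/2) (y')^2 + 8 y^2.
Compute ∂L/∂y = 16y, ∂L/∂y' = y'.
The Euler-Lagrange equation d/dx(∂L/∂y') − ∂L/∂y = 0 reduces to
    y'' − 16 y = 0.
Its general solution is
    y(x) = A e^(4x) + B e^(−4x),
with A, B fixed by the endpoint conditions.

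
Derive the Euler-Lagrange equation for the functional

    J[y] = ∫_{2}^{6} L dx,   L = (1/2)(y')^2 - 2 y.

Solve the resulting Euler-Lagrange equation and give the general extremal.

The Lagrangian is L = (1/2)(y')^2 - 2 y.
∂L/∂y = -2.
∂L/∂y' = y'.
The Euler-Lagrange equation d/dx(∂L/∂y') − ∂L/∂y = 0 becomes:
    y'' + 2 = 0
General solution: y(x) = -x^2 + A x + B, where A and B are arbitrary constants fixed by the endpoint conditions.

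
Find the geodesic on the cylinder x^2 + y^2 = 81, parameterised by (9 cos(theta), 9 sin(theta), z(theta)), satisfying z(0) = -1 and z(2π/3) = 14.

Parameterise the cylinder of radius R = 9 as
    r(θ) = (9 cos θ, 9 sin θ, z(θ)).
The arc-length element is
    ds = sqrt(81 + (dz/dθ)^2) dθ,
so the Lagrangian is L = sqrt(81 + z'^2).
L depends on z' only, not on z or θ, so ∂L/∂z = 0 and
    ∂L/∂z' = z' / sqrt(81 + z'^2).
The Euler-Lagrange equation gives
    d/dθ( z' / sqrt(81 + z'^2) ) = 0,
so z' is constant. Integrating once:
    z(θ) = a θ + b,
a helix on the cylinder (a straight line when the cylinder is unrolled). The constants a, b are determined by the endpoint conditions.
With endpoint conditions z(0) = -1 and z(2π/3) = 14: from z(0) = b we get b = -1, and a·2π/3 + -1 = 14 gives a = 45/(2π), so
    z(θ) = (45/(2π)) θ − 1.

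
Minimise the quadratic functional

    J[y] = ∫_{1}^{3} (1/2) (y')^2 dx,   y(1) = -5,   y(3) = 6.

The Lagrangian is L = (1/2) (y')^2.
Compute ∂L/∂y = 0, ∂L/∂y' = y'.
The Euler-Lagrange equation d/dx(∂L/∂y') − ∂L/∂y = 0 reduces to
    y'' = 0.
Its general solution is
    y(x) = A x + B,
with A, B fixed by the endpoint conditions.
Applying the endpoint conditions y(1) = -5 and y(3) = 6: solve A·1 + B = -5 and A·3 + B = 6. Subtracting gives A(3 − 1) = 6 − -5, so A = 11/2, and B = -5 − A·1 = -21/2. Therefore
    y(x) = (11/2) x - 21/2.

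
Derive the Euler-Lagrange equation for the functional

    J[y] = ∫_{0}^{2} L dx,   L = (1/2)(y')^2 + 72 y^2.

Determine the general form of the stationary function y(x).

The Lagrangian is L = (1/2)(y')^2 + 72 y^2.
∂L/∂y = 144y.
∂L/∂y' = y'.
The Euler-Lagrange equation d/dx(∂L/∂y') − ∂L/∂y = 0 becomes:
    y'' - 144 y = 0
General solution: y(x) = A e^(12x) + B e^(-12x), where A and B are arbitrary constants fixed by the endpoint conditions.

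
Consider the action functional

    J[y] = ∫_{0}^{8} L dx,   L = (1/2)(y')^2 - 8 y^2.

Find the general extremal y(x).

The Lagrangian is L = (1/2)(y')^2 - 8 y^2.
∂L/∂y = -16y.
∂L/∂y' = y'.
The Euler-Lagrange equation d/dx(∂L/∂y') − ∂L/∂y = 0 becomes:
    y'' + 16 y = 0
General solution: y(x) = A sin(4x) + B cos(4x), where A and B are arbitrary constants fixed by the endpoint conditions.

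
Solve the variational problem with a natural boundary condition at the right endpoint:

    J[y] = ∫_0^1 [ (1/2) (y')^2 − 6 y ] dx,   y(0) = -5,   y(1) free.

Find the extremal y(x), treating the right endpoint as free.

The Lagrangian L = (1/2) (y')^2 − 6 y gives
    ∂L/∂y = −6,   ∂L/∂y' = y'.
Euler-Lagrange: d/dx(y') − (−6) = 0, i.e. y'' + 6 = 0, so
    y(x) = −(6/2) x^2 + C1 x + C2.
Fixed left endpoint y(0) = -5 ⇒ C2 = -5.
The right endpoint x = 1 is free, so the natural (transversality) condition is ∂L/∂y' |_{x=1} = 0, i.e. y'(1) = 0.
Compute y'(x) = −6 x + C1, so y'(1) = −6 + C1 = 0 ⇒ C1 = 6.
Therefore the extremal is
    y(x) = −3 x^2 + 6 x − 5.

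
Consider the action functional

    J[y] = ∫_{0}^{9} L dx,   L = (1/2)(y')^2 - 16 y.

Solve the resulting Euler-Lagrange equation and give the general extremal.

The Lagrangian is L = (1/2)(y')^2 - 16 y.
∂L/∂y = -16.
∂L/∂y' = y'.
The Euler-Lagrange equation d/dx(∂L/∂y') − ∂L/∂y = 0 becomes:
    y'' + 16 = 0
General solution: y(x) = -8 x^2 + A x + B, where A and B are arbitrary constants fixed by the endpoint conditions.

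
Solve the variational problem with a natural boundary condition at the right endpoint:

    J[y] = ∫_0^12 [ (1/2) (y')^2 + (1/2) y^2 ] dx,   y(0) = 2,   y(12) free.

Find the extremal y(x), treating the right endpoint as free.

The Lagrangian L = (1/2) (y')^2 + (1/2) y^2 gives
    ∂L/∂y = 1 y,   ∂L/∂y' = y'.
Euler-Lagrange: y'' − y = 0.
With k = 1, the general solution is
    y(x) = A cosh(x) + B sinh(x).
Fixed left endpoint y(0) = 2 ⇒ A = 2.
The right endpoint x = 12 is free, so the natural (transversality) condition is ∂L/∂y' |_{x=12} = 0, i.e. y'(12) = 0.
Compute y'(x) = A k sinh(k x) + B k cosh(k x), so
    y'(12) = A k sinh(k·12) + B k cosh(k·12) = 0
    ⇒ B = −A tanh(k·12) = − 2 tanh(1·12).
Therefore the extremal is
    y(x) = 2 cosh(1 x) − 2 tanh(1·12) sinh(1 x).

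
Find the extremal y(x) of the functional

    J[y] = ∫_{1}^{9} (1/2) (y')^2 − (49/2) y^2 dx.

The Lagrangian is L = (1/2) (y')^2 − (49/2) y^2.
Compute ∂L/∂y = -49y, ∂L/∂y' = y'.
The Euler-Lagrange equation d/dx(∂L/∂y') − ∂L/∂y = 0 reduces to
    y'' + 49 y = 0.
Its general solution is
    y(x) = A sin(7x) + B cos(7x),
with A, B fixed by the endpoint conditions.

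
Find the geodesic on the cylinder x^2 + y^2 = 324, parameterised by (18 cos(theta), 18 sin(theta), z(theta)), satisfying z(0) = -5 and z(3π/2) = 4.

Parameterise the cylinder of radius R = 18 as
    r(θ) = (18 cos θ, 18 sin θ, z(θ)).
The arc-length element is
    ds = sqrt(324 + (dz/dθ)^2) dθ,
so the Lagrangian is L = sqrt(324 + z'^2).
L depends on z' only, not on z or θ, so ∂L/∂z = 0 and
    ∂L/∂z' = z' / sqrt(324 + z'^2).
The Euler-Lagrange equation gives
    d/dθ( z' / sqrt(324 + z'^2) ) = 0,
so z' is constant. Integrating once:
    z(θ) = a θ + b,
a helix on the cylinder (a straight line when the cylinder is unrolled). The constants a, b are determined by the endpoint conditions.
With endpoint conditions z(0) = -5 and z(3π/2) = 4: from z(0) = b we get b = -5, and a·3π/2 + -5 = 4 gives a = 6/π, so
    z(θ) = (6/π) θ − 5.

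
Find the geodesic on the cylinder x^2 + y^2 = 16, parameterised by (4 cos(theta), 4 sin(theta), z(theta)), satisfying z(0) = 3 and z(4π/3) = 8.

Parameterise the cylinder of radius R = 4 as
    r(θ) = (4 cos θ, 4 sin θ, z(θ)).
The arc-length element is
    ds = sqrt(16 + (dz/dθ)^2) dθ,
so the Lagrangian is L = sqrt(16 + z'^2).
L depends on z' only, not on z or θ, so ∂L/∂z = 0 and
    ∂L/∂z' = z' / sqrt(16 + z'^2).
The Euler-Lagrange equation gives
    d/dθ( z' / sqrt(16 + z'^2) ) = 0,
so z' is constant. Integrating once:
    z(θ) = a θ + b,
a helix on the cylinder (a straight line when the cylinder is unrolled). The constants a, b are determined by the endpoint conditions.
With endpoint conditions z(0) = 3 and z(4π/3) = 8: from z(0) = b we get b = 3, and a·4π/3 + 3 = 8 gives a = 15/(4π), so
    z(θ) = (15/(4π)) θ + 3.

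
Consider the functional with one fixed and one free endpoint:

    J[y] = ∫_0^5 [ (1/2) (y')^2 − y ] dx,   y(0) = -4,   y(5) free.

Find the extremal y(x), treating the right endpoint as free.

The Lagrangian L = (1/2) (y')^2 − y gives
    ∂L/∂y = −1,   ∂L/∂y' = y'.
Euler-Lagrange: d/dx(y') − (−1) = 0, i.e. y'' + 1 = 0, so
    y(x) = −(1/2) x^2 + C1 x + C2.
Fixed left endpoint y(0) = -4 ⇒ C2 = -4.
The right endpoint x = 5 is free, so the natural (transversality) condition is ∂L/∂y' |_{x=5} = 0, i.e. y'(5) = 0.
Compute y'(x) = −1 x + C1, so y'(5) = −5 + C1 = 0 ⇒ C1 = 5.
Therefore the extremal is
    y(x) = −x^2/2 + 5 x − 4.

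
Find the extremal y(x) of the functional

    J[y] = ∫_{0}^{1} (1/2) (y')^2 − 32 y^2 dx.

The Lagrangian is L = (1/2) (y')^2 − 32 y^2.
Compute ∂L/∂y = -64y, ∂L/∂y' = y'.
The Euler-Lagrange equation d/dx(∂L/∂y') − ∂L/∂y = 0 reduces to
    y'' + 64 y = 0.
Its general solution is
    y(x) = A sin(8x) + B cos(8x),
with A, B fixed by the endpoint conditions.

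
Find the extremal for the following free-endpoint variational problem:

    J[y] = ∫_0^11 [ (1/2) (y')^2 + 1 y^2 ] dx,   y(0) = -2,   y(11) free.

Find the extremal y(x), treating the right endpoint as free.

The Lagrangian L = (1/2) (y')^2 + 1 y^2 gives
    ∂L/∂y = 2 y,   ∂L/∂y' = y'.
Euler-Lagrange: y'' − 2 y = 0.
With k = sqrt(2), the general solution is
    y(x) = A cosh(sqrt(2) x) + B sinh(sqrt(2) x).
Fixed left endpoint y(0) = -2 ⇒ A = -2.
The right endpoint x = 11 is free, so the natural (transversality) condition is ∂L/∂y' |_{x=11} = 0, i.e. y'(11) = 0.
Compute y'(x) = A k sinh(k x) + B k cosh(k x), so
    y'(11) = A k sinh(k·11) + B k cosh(k·11) = 0
    ⇒ B = −A tanh(k·11) = 2 tanh(sqrt(2)·11).
Therefore the extremal is
    y(x) = −2 cosh(sqrt(2) x) + 2 tanh(sqrt(2)·11) sinh(sqrt(2) x).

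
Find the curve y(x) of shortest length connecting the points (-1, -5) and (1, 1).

Arc-length functional: J[y] = ∫ sqrt(1 + (y')^2) dx.
Lagrangian L = sqrt(1 + (y')^2) has no explicit y dependence, so ∂L/∂y = 0 and the Euler-Lagrange equation gives
    d/dx( y' / sqrt(1 + (y')^2) ) = 0  ⇒  y' / sqrt(1 + (y')^2) = const.
Hence y' is constant, so y(x) is affine.
Fitting the endpoints (-1, -5) and (1, 1):
    slope m = (1 − (-5)) / (1 − (-1)) = 3,
    intercept c = (-5) − m·(-1) = -2.
Extremal: y(x) = 3 x - 2.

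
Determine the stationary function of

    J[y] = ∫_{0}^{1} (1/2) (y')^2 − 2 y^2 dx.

The Lagrangian is L = (1/2) (y')^2 − 2 y^2.
Compute ∂L/∂y = -4y, ∂L/∂y' = y'.
The Euler-Lagrange equation d/dx(∂L/∂y') − ∂L/∂y = 0 reduces to
    y'' + 4 y = 0.
Its general solution is
    y(x) = A sin(2x) + B cos(2x),
with A, B fixed by the endpoint conditions.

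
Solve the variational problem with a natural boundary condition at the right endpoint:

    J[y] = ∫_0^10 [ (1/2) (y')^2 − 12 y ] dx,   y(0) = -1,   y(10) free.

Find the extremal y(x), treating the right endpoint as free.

The Lagrangian L = (1/2) (y')^2 − 12 y gives
    ∂L/∂y = −12,   ∂L/∂y' = y'.
Euler-Lagrange: d/dx(y') − (−12) = 0, i.e. y'' + 12 = 0, so
    y(x) = −(12/2) x^2 + C1 x + C2.
Fixed left endpoint y(0) = -1 ⇒ C2 = -1.
The right endpoint x = 10 is free, so the natural (transversality) condition is ∂L/∂y' |_{x=10} = 0, i.e. y'(10) = 0.
Compute y'(x) = −12 x + C1, so y'(10) = −120 + C1 = 0 ⇒ C1 = 120.
Therefore the extremal is
    y(x) = −6 x^2 + 120 x − 1.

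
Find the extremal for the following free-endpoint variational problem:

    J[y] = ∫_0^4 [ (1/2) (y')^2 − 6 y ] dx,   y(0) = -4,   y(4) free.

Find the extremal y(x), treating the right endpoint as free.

The Lagrangian L = (1/2) (y')^2 − 6 y gives
    ∂L/∂y = −6,   ∂L/∂y' = y'.
Euler-Lagrange: d/dx(y') − (−6) = 0, i.e. y'' + 6 = 0, so
    y(x) = −(6/2) x^2 + C1 x + C2.
Fixed left endpoint y(0) = -4 ⇒ C2 = -4.
The right endpoint x = 4 is free, so the natural (transversality) condition is ∂L/∂y' |_{x=4} = 0, i.e. y'(4) = 0.
Compute y'(x) = −6 x + C1, so y'(4) = −24 + C1 = 0 ⇒ C1 = 24.
Therefore the extremal is
    y(x) = −3 x^2 + 24 x − 4.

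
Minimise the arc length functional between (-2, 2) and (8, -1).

Arc-length functional: J[y] = ∫ sqrt(1 + (y')^2) dx.
Lagrangian L = sqrt(1 + (y')^2) has no explicit y dependence, so ∂L/∂y = 0 and the Euler-Lagrange equation gives
    d/dx( y' / sqrt(1 + (y')^2) ) = 0  ⇒  y' / sqrt(1 + (y')^2) = const.
Hence y' is constant, so y(x) is affine.
Fitting the endpoints (-2, 2) and (8, -1):
    slope m = ((-1) − 2) / (8 − (-2)) = -3/10,
    intercept c = 2 − m·(-2) = 7/5.
Extremal: y(x) = (-3/10) x + 7/5.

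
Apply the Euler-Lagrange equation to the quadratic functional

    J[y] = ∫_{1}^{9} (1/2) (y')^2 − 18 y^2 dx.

The Lagrangian is L = (1/2) (y')^2 − 18 y^2.
Compute ∂L/∂y = -36y, ∂L/∂y' = y'.
The Euler-Lagrange equation d/dx(∂L/∂y') − ∂L/∂y = 0 reduces to
    y'' + 36 y = 0.
Its general solution is
    y(x) = A sin(6x) + B cos(6x),
with A, B fixed by the endpoint conditions.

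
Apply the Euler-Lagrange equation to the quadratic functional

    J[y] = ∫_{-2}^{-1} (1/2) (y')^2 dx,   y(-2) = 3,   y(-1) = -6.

The Lagrangian is L = (1/2) (y')^2.
Compute ∂L/∂y = 0, ∂L/∂y' = y'.
The Euler-Lagrange equation d/dx(∂L/∂y') − ∂L/∂y = 0 reduces to
    y'' = 0.
Its general solution is
    y(x) = A x + B,
with A, B fixed by the endpoint conditions.
Applying the endpoint conditions y(-2) = 3 and y(-1) = -6: solve A·-2 + B = 3 and A·-1 + B = -6. Subtracting gives A(-1 − -2) = -6 − 3, so A = -9, and B = 3 − A·-2 = -15. Therefore
    y(x) = -9 x - 15.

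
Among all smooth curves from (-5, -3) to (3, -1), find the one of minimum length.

Arc-length functional: J[y] = ∫ sqrt(1 + (y')^2) dx.
Lagrangian L = sqrt(1 + (y')^2) has no explicit y dependence, so ∂L/∂y = 0 and the Euler-Lagrange equation gives
    d/dx( y' / sqrt(1 + (y')^2) ) = 0  ⇒  y' / sqrt(1 + (y')^2) = const.
Hence y' is constant, so y(x) is affine.
Fitting the endpoints (-5, -3) and (3, -1):
    slope m = ((-1) − (-3)) / (3 − (-5)) = 1/4,
    intercept c = (-3) − m·(-5) = -7/4.
Extremal: y(x) = (1/4) x - 7/4.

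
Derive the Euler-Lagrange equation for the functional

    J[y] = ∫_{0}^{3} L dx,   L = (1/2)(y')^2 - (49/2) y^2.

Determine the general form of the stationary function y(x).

The Lagrangian is L = (1/2)(y')^2 - (49/2) y^2.
∂L/∂y = -49y.
∂L/∂y' = y'.
The Euler-Lagrange equation d/dx(∂L/∂y') − ∂L/∂y = 0 becomes:
    y'' + 49 y = 0
General solution: y(x) = A sin(7x) + B cos(7x), where A and B are arbitrary constants fixed by the endpoint conditions.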